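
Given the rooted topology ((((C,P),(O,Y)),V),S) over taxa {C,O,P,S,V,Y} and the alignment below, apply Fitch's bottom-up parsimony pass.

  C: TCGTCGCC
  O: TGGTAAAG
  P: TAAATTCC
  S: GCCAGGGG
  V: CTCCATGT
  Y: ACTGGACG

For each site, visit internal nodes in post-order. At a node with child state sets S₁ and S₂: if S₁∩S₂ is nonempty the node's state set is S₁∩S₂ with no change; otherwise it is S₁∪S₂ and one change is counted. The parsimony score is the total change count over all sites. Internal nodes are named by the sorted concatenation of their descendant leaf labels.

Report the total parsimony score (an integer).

CP@0: {T} ∩ {T} = {T} (intersection, +0)
OY@0: {T} ∪ {A} = {A,T} (union, +1)
COPY@0: {T} ∩ {A,T} = {T} (intersection, +0)
COPVY@0: {T} ∪ {C} = {C,T} (union, +1)
COPSVY@0: {C,T} ∪ {G} = {C,G,T} (union, +1)
CP@1: {C} ∪ {A} = {A,C} (union, +1)
OY@1: {G} ∪ {C} = {C,G} (union, +1)
COPY@1: {A,C} ∩ {C,G} = {C} (intersection, +0)
COPVY@1: {C} ∪ {T} = {C,T} (union, +1)
COPSVY@1: {C,T} ∩ {C} = {C} (intersection, +0)
CP@2: {G} ∪ {A} = {A,G} (union, +1)
OY@2: {G} ∪ {T} = {G,T} (union, +1)
COPY@2: {A,G} ∩ {G,T} = {G} (intersection, +0)
COPVY@2: {G} ∪ {C} = {C,G} (union, +1)
COPSVY@2: {C,G} ∩ {C} = {C} (intersection, +0)
CP@3: {T} ∪ {A} = {A,T} (union, +1)
OY@3: {T} ∪ {G} = {G,T} (union, +1)
COPY@3: {A,T} ∩ {G,T} = {T} (intersection, +0)
COPVY@3: {T} ∪ {C} = {C,T} (union, +1)
COPSVY@3: {C,T} ∪ {A} = {A,C,T} (union, +1)
CP@4: {C} ∪ {T} = {C,T} (union, +1)
OY@4: {A} ∪ {G} = {A,G} (union, +1)
COPY@4: {C,T} ∪ {A,G} = {A,C,G,T} (union, +1)
COPVY@4: {A,C,G,T} ∩ {A} = {A} (intersection, +0)
COPSVY@4: {A} ∪ {G} = {A,G} (union, +1)
CP@5: {G} ∪ {T} = {G,T} (union, +1)
OY@5: {A} ∩ {A} = {A} (intersection, +0)
COPY@5: {G,T} ∪ {A} = {A,G,T} (union, +1)
COPVY@5: {A,G,T} ∩ {T} = {T} (intersection, +0)
COPSVY@5: {T} ∪ {G} = {G,T} (union, +1)
CP@6: {C} ∩ {C} = {C} (intersection, +0)
OY@6: {A} ∪ {C} = {A,C} (union, +1)
COPY@6: {C} ∩ {A,C} = {C} (intersection, +0)
COPVY@6: {C} ∪ {G} = {C,G} (union, +1)
COPSVY@6: {C,G} ∩ {G} = {G} (intersection, +0)
CP@7: {C} ∩ {C} = {C} (intersection, +0)
OY@7: {G} ∩ {G} = {G} (intersection, +0)
COPY@7: {C} ∪ {G} = {C,G} (union, +1)
COPVY@7: {C,G} ∪ {T} = {C,G,T} (union, +1)
COPSVY@7: {C,G,T} ∩ {G} = {G} (intersection, +0)
per-site changes: [3, 3, 3, 4, 4, 3, 2, 2]; total = 24

24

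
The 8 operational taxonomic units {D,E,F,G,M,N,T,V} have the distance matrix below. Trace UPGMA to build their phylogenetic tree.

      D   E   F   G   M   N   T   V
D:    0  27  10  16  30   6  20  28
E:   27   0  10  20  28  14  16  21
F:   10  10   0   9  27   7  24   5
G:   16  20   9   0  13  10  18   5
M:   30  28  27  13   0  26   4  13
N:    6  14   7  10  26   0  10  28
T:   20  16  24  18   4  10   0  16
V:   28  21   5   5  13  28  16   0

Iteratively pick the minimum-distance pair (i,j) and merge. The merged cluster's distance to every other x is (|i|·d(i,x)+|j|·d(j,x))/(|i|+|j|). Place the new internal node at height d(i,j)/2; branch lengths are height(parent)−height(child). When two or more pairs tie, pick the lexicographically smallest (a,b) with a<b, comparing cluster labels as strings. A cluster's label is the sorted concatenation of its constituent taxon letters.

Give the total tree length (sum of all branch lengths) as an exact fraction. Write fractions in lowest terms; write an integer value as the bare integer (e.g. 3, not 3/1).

step 1: merge (M,T) at d=4; branch lengths M→2, T→2; new cluster MT
  updated: d(D,MT)=25, d(E,MT)=22, d(F,MT)=51/2, d(G,MT)=31/2, d(MT,N)=18, d(MT,V)=29/2
step 2: merge (F,V) at d=5; branch lengths F→5/2, V→5/2; new cluster FV
  updated: d(D,FV)=19, d(E,FV)=31/2, d(FV,G)=7, d(FV,MT)=20, d(FV,N)=35/2
step 3: merge (D,N) at d=6; branch lengths D→3, N→3; new cluster DN
  updated: d(DN,E)=41/2, d(DN,FV)=73/4, d(DN,G)=13, d(DN,MT)=43/2
step 4: merge (FV,G) at d=7; branch lengths FV→1, G→7/2; new cluster FGV
  updated: d(DN,FGV)=33/2, d(E,FGV)=17, d(FGV,MT)=37/2
step 5: merge (DN,FGV) at d=33/2; branch lengths DN→21/4, FGV→19/4; new cluster DFGNV
  updated: d(DFGNV,E)=92/5, d(DFGNV,MT)=197/10
step 6: merge (DFGNV,E) at d=92/5; branch lengths DFGNV→19/20, E→46/5; new cluster DEFGNV
  updated: d(DEFGNV,MT)=241/12
step 7: merge (DEFGNV,MT) at d=241/12; branch lengths DEFGNV→101/120, MT→193/24; new cluster DEFGMNTV
final tree: ((((D:3,N:3):21/4,((F:5/2,V:5/2):1,G:7/2):19/4):19/20,E:46/5):101/120,(M:2,T:2):193/24)
total length: 728/15

728/15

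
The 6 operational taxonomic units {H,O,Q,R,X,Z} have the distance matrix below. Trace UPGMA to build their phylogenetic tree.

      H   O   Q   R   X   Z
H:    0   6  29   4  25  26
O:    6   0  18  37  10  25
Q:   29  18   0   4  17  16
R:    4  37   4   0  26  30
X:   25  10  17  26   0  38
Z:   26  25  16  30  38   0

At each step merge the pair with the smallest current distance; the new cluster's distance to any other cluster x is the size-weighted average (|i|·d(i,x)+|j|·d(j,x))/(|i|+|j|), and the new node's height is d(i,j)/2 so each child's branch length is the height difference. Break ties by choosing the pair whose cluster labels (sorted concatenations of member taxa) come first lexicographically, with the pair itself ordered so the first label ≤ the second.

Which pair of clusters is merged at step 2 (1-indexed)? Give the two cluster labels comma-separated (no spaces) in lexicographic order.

step 1: merge (H,R) at d=4; branch lengths H→2, R→2; new cluster HR
  updated: d(HR,O)=43/2, d(HR,Q)=33/2, d(HR,X)=51/2, d(HR,Z)=28
step 2: merge (O,X) at d=10; branch lengths O→5, X→5; new cluster OX
  updated: d(HR,OX)=47/2, d(OX,Q)=35/2, d(OX,Z)=63/2
step 3: merge (Q,Z) at d=16; branch lengths Q→8, Z→8; new cluster QZ
  updated: d(HR,QZ)=89/4, d(OX,QZ)=49/2
step 4: merge (HR,QZ) at d=89/4; branch lengths HR→73/8, QZ→25/8; new cluster HQRZ
  updated: d(HQRZ,OX)=24
step 5: merge (HQRZ,OX) at d=24; branch lengths HQRZ→7/8, OX→7; new cluster HOQRXZ
final tree: (((H:2,R:2):73/8,(Q:8,Z:8):25/8):7/8,(O:5,X:5):7)
total length: 401/8

O,X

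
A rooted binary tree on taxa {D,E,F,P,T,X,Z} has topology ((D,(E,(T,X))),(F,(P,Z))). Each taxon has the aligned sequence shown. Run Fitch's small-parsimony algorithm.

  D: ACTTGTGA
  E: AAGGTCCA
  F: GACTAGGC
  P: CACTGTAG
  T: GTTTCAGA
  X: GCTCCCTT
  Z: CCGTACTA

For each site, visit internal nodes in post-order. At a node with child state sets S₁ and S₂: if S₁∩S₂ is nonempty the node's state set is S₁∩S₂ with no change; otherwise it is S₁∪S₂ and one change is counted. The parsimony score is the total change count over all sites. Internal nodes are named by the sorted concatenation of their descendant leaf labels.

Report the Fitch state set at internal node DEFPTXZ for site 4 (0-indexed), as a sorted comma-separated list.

A,C,G,T

site 0, node TX: T={G} ∩ X={G} → {G} (+0)
site 0, node ETX: E={A} ∪ TX={G} → {A,G} (+1)
site 0, node DETX: D={A} ∩ ETX={A,G} → {A} (+0)
site 0, node PZ: P={C} ∩ Z={C} → {C} (+0)
site 0, node FPZ: F={G} ∪ PZ={C} → {C,G} (+1)
site 0, node DEFPTXZ: DETX={A} ∪ FPZ={C,G} → {A,C,G} (+1)
site 1, node TX: T={T} ∪ X={C} → {C,T} (+1)
site 1, node ETX: E={A} ∪ TX={C,T} → {A,C,T} (+1)
site 1, node DETX: D={C} ∩ ETX={A,C,T} → {C} (+0)
site 1, node PZ: P={A} ∪ Z={C} → {A,C} (+1)
site 1, node FPZ: F={A} ∩ PZ={A,C} → {A} (+0)
site 1, node DEFPTXZ: DETX={C} ∪ FPZ={A} → {A,C} (+1)
site 2, node TX: T={T} ∩ X={T} → {T} (+0)
site 2, node ETX: E={G} ∪ TX={T} → {G,T} (+1)
site 2, node DETX: D={T} ∩ ETX={G,T} → {T} (+0)
site 2, node PZ: P={C} ∪ Z={G} → {C,G} (+1)
site 2, node FPZ: F={C} ∩ PZ={C,G} → {C} (+0)
site 2, node DEFPTXZ: DETX={T} ∪ FPZ={C} → {C,T} (+1)
site 3, node TX: T={T} ∪ X={C} → {C,T} (+1)
site 3, node ETX: E={G} ∪ TX={C,T} → {C,G,T} (+1)
site 3, node DETX: D={T} ∩ ETX={C,G,T} → {T} (+0)
site 3, node PZ: P={T} ∩ Z={T} → {T} (+0)
site 3, node FPZ: F={T} ∩ PZ={T} → {T} (+0)
site 3, node DEFPTXZ: DETX={T} ∩ FPZ={T} → {T} (+0)
site 4, node TX: T={C} ∩ X={C} → {C} (+0)
site 4, node ETX: E={T} ∪ TX={C} → {C,T} (+1)
site 4, node DETX: D={G} ∪ ETX={C,T} → {C,G,T} (+1)
site 4, node PZ: P={G} ∪ Z={A} → {A,G} (+1)
site 4, node FPZ: F={A} ∩ PZ={A,G} → {A} (+0)
site 4, node DEFPTXZ: DETX={C,G,T} ∪ FPZ={A} → {A,C,G,T} (+1)
site 5, node TX: T={A} ∪ X={C} → {A,C} (+1)
site 5, node ETX: E={C} ∩ TX={A,C} → {C} (+0)
site 5, node DETX: D={T} ∪ ETX={C} → {C,T} (+1)
site 5, node PZ: P={T} ∪ Z={C} → {C,T} (+1)
site 5, node FPZ: F={G} ∪ PZ={C,T} → {C,G,T} (+1)
site 5, node DEFPTXZ: DETX={C,T} ∩ FPZ={C,G,T} → {C,T} (+0)
site 6, node TX: T={G} ∪ X={T} → {G,T} (+1)
site 6, node ETX: E={C} ∪ TX={G,T} → {C,G,T} (+1)
site 6, node DETX: D={G} ∩ ETX={C,G,T} → {G} (+0)
site 6, node PZ: P={A} ∪ Z={T} → {A,T} (+1)
site 6, node FPZ: F={G} ∪ PZ={A,T} → {A,G,T} (+1)
site 6, node DEFPTXZ: DETX={G} ∩ FPZ={A,G,T} → {G} (+0)
site 7, node TX: T={A} ∪ X={T} → {A,T} (+1)
site 7, node ETX: E={A} ∩ TX={A,T} → {A} (+0)
site 7, node DETX: D={A} ∩ ETX={A} → {A} (+0)
site 7, node PZ: P={G} ∪ Z={A} → {A,G} (+1)
site 7, node FPZ: F={C} ∪ PZ={A,G} → {A,C,G} (+1)
site 7, node DEFPTXZ: DETX={A} ∩ FPZ={A,C,G} → {A} (+0)
per-site changes: [3, 4, 3, 2, 4, 4, 4, 3]; total = 27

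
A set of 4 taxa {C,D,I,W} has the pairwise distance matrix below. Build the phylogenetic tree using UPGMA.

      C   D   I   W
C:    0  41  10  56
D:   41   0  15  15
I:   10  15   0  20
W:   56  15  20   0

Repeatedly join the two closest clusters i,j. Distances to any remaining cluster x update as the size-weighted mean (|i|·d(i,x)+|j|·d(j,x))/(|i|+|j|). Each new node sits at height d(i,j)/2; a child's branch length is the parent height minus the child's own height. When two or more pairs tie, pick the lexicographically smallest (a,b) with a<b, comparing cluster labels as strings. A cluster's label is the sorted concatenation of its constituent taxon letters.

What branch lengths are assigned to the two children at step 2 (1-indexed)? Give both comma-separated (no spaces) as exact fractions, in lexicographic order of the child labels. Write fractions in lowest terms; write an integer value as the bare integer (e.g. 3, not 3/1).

step 1: merge (C,I) at d=10; branch lengths C→5, I→5; new cluster CI
  updated: d(CI,D)=28, d(CI,W)=38
step 2: merge (D,W) at d=15; branch lengths D→15/2, W→15/2; new cluster DW
  updated: d(CI,DW)=33
step 3: merge (CI,DW) at d=33; branch lengths CI→23/2, DW→9; new cluster CDIW
final tree: ((C:5,I:5):23/2,(D:15/2,W:15/2):9)
total length: 91/2

15/2,15/2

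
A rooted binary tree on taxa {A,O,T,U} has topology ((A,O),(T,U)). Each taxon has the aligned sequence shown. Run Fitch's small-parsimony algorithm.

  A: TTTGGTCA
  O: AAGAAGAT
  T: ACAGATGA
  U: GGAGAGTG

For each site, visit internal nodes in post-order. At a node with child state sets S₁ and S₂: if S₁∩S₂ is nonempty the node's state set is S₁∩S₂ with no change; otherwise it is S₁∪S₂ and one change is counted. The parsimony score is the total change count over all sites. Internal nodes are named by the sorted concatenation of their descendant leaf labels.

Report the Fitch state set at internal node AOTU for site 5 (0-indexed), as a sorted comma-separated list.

site 0, node AO: A={T} ∪ O={A} → {A,T} (+1)
site 0, node TU: T={A} ∪ U={G} → {A,G} (+1)
site 0, node AOTU: AO={A,T} ∩ TU={A,G} → {A} (+0)
site 1, node AO: A={T} ∪ O={A} → {A,T} (+1)
site 1, node TU: T={C} ∪ U={G} → {C,G} (+1)
site 1, node AOTU: AO={A,T} ∪ TU={C,G} → {A,C,G,T} (+1)
site 2, node AO: A={T} ∪ O={G} → {G,T} (+1)
site 2, node TU: T={A} ∩ U={A} → {A} (+0)
site 2, node AOTU: AO={G,T} ∪ TU={A} → {A,G,T} (+1)
site 3, node AO: A={G} ∪ O={A} → {A,G} (+1)
site 3, node TU: T={G} ∩ U={G} → {G} (+0)
site 3, node AOTU: AO={A,G} ∩ TU={G} → {G} (+0)
site 4, node AO: A={G} ∪ O={A} → {A,G} (+1)
site 4, node TU: T={A} ∩ U={A} → {A} (+0)
site 4, node AOTU: AO={A,G} ∩ TU={A} → {A} (+0)
site 5, node AO: A={T} ∪ O={G} → {G,T} (+1)
site 5, node TU: T={T} ∪ U={G} → {G,T} (+1)
site 5, node AOTU: AO={G,T} ∩ TU={G,T} → {G,T} (+0)
site 6, node AO: A={C} ∪ O={A} → {A,C} (+1)
site 6, node TU: T={G} ∪ U={T} → {G,T} (+1)
site 6, node AOTU: AO={A,C} ∪ TU={G,T} → {A,C,G,T} (+1)
site 7, node AO: A={A} ∪ O={T} → {A,T} (+1)
site 7, node TU: T={A} ∪ U={G} → {A,G} (+1)
site 7, node AOTU: AO={A,T} ∩ TU={A,G} → {A} (+0)
per-site changes: [2, 3, 2, 1, 1, 2, 3, 2]; total = 16

G,T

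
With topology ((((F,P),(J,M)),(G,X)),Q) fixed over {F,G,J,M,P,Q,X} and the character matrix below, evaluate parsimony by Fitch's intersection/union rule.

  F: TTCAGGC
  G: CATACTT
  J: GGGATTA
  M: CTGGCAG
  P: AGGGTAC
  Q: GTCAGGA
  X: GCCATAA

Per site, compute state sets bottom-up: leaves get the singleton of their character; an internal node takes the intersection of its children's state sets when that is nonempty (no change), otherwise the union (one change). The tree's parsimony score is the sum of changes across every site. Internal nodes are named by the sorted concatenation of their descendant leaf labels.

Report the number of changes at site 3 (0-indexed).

[col 0] FP: children F:{T}, P:{A} ∪→ {A,T}; cost 1
[col 0] JM: children J:{G}, M:{C} ∪→ {C,G}; cost 1
[col 0] FJMP: children FP:{A,T}, JM:{C,G} ∪→ {A,C,G,T}; cost 1
[col 0] GX: children G:{C}, X:{G} ∪→ {C,G}; cost 1
[col 0] FGJMPX: children FJMP:{A,C,G,T}, GX:{C,G} ∩→ {C,G}; cost 0
[col 0] FGJMPQX: children FGJMPX:{C,G}, Q:{G} ∩→ {G}; cost 0
[col 1] FP: children F:{T}, P:{G} ∪→ {G,T}; cost 1
[col 1] JM: children J:{G}, M:{T} ∪→ {G,T}; cost 1
[col 1] FJMP: children FP:{G,T}, JM:{G,T} ∩→ {G,T}; cost 0
[col 1] GX: children G:{A}, X:{C} ∪→ {A,C}; cost 1
[col 1] FGJMPX: children FJMP:{G,T}, GX:{A,C} ∪→ {A,C,G,T}; cost 1
[col 1] FGJMPQX: children FGJMPX:{A,C,G,T}, Q:{T} ∩→ {T}; cost 0
[col 2] FP: children F:{C}, P:{G} ∪→ {C,G}; cost 1
[col 2] JM: children J:{G}, M:{G} ∩→ {G}; cost 0
[col 2] FJMP: children FP:{C,G}, JM:{G} ∩→ {G}; cost 0
[col 2] GX: children G:{T}, X:{C} ∪→ {C,T}; cost 1
[col 2] FGJMPX: children FJMP:{G}, GX:{C,T} ∪→ {C,G,T}; cost 1
[col 2] FGJMPQX: children FGJMPX:{C,G,T}, Q:{C} ∩→ {C}; cost 0
[col 3] FP: children F:{A}, P:{G} ∪→ {A,G}; cost 1
[col 3] JM: children J:{A}, M:{G} ∪→ {A,G}; cost 1
[col 3] FJMP: children FP:{A,G}, JM:{A,G} ∩→ {A,G}; cost 0
[col 3] GX: children G:{A}, X:{A} ∩→ {A}; cost 0
[col 3] FGJMPX: children FJMP:{A,G}, GX:{A} ∩→ {A}; cost 0
[col 3] FGJMPQX: children FGJMPX:{A}, Q:{A} ∩→ {A}; cost 0
[col 4] FP: children F:{G}, P:{T} ∪→ {G,T}; cost 1
[col 4] JM: children J:{T}, M:{C} ∪→ {C,T}; cost 1
[col 4] FJMP: children FP:{G,T}, JM:{C,T} ∩→ {T}; cost 0
[col 4] GX: children G:{C}, X:{T} ∪→ {C,T}; cost 1
[col 4] FGJMPX: children FJMP:{T}, GX:{C,T} ∩→ {T}; cost 0
[col 4] FGJMPQX: children FGJMPX:{T}, Q:{G} ∪→ {G,T}; cost 1
[col 5] FP: children F:{G}, P:{A} ∪→ {A,G}; cost 1
[col 5] JM: children J:{T}, M:{A} ∪→ {A,T}; cost 1
[col 5] FJMP: children FP:{A,G}, JM:{A,T} ∩→ {A}; cost 0
[col 5] GX: children G:{T}, X:{A} ∪→ {A,T}; cost 1
[col 5] FGJMPX: children FJMP:{A}, GX:{A,T} ∩→ {A}; cost 0
[col 5] FGJMPQX: children FGJMPX:{A}, Q:{G} ∪→ {A,G}; cost 1
[col 6] FP: children F:{C}, P:{C} ∩→ {C}; cost 0
[col 6] JM: children J:{A}, M:{G} ∪→ {A,G}; cost 1
[col 6] FJMP: children FP:{C}, JM:{A,G} ∪→ {A,C,G}; cost 1
[col 6] GX: children G:{T}, X:{A} ∪→ {A,T}; cost 1
[col 6] FGJMPX: children FJMP:{A,C,G}, GX:{A,T} ∩→ {A}; cost 0
[col 6] FGJMPQX: children FGJMPX:{A}, Q:{A} ∩→ {A}; cost 0
per-site changes: [4, 4, 3, 2, 4, 4, 3]; total = 24

2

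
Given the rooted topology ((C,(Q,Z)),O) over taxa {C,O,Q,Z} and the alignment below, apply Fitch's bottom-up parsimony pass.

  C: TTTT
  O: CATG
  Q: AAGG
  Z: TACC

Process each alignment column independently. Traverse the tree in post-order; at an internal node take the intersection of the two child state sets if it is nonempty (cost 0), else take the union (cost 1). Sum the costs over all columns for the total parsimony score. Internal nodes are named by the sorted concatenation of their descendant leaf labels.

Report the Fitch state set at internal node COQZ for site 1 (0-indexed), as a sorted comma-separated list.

site 0, node QZ: Q={A} ∪ Z={T} → {A,T} (+1)
site 0, node CQZ: C={T} ∩ QZ={A,T} → {T} (+0)
site 0, node COQZ: CQZ={T} ∪ O={C} → {C,T} (+1)
site 1, node QZ: Q={A} ∩ Z={A} → {A} (+0)
site 1, node CQZ: C={T} ∪ QZ={A} → {A,T} (+1)
site 1, node COQZ: CQZ={A,T} ∩ O={A} → {A} (+0)
site 2, node QZ: Q={G} ∪ Z={C} → {C,G} (+1)
site 2, node CQZ: C={T} ∪ QZ={C,G} → {C,G,T} (+1)
site 2, node COQZ: CQZ={C,G,T} ∩ O={T} → {T} (+0)
site 3, node QZ: Q={G} ∪ Z={C} → {C,G} (+1)
site 3, node CQZ: C={T} ∪ QZ={C,G} → {C,G,T} (+1)
site 3, node COQZ: CQZ={C,G,T} ∩ O={G} → {G} (+0)
per-site changes: [2, 1, 2, 2]; total = 7

A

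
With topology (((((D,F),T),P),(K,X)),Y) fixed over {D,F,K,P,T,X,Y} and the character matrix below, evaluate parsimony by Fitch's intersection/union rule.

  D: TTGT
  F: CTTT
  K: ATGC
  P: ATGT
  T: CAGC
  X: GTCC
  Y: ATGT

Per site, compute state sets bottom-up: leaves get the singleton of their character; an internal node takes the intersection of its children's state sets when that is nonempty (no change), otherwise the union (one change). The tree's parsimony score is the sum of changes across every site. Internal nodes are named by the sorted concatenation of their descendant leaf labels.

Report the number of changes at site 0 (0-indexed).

3

DF@0: {T} ∪ {C} = {C,T} (union, +1)
DFT@0: {C,T} ∩ {C} = {C} (intersection, +0)
DFPT@0: {C} ∪ {A} = {A,C} (union, +1)
KX@0: {A} ∪ {G} = {A,G} (union, +1)
DFKPTX@0: {A,C} ∩ {A,G} = {A} (intersection, +0)
DFKPTXY@0: {A} ∩ {A} = {A} (intersection, +0)
DF@1: {T} ∩ {T} = {T} (intersection, +0)
DFT@1: {T} ∪ {A} = {A,T} (union, +1)
DFPT@1: {A,T} ∩ {T} = {T} (intersection, +0)
KX@1: {T} ∩ {T} = {T} (intersection, +0)
DFKPTX@1: {T} ∩ {T} = {T} (intersection, +0)
DFKPTXY@1: {T} ∩ {T} = {T} (intersection, +0)
DF@2: {G} ∪ {T} = {G,T} (union, +1)
DFT@2: {G,T} ∩ {G} = {G} (intersection, +0)
DFPT@2: {G} ∩ {G} = {G} (intersection, +0)
KX@2: {G} ∪ {C} = {C,G} (union, +1)
DFKPTX@2: {G} ∩ {C,G} = {G} (intersection, +0)
DFKPTXY@2: {G} ∩ {G} = {G} (intersection, +0)
DF@3: {T} ∩ {T} = {T} (intersection, +0)
DFT@3: {T} ∪ {C} = {C,T} (union, +1)
DFPT@3: {C,T} ∩ {T} = {T} (intersection, +0)
KX@3: {C} ∩ {C} = {C} (intersection, +0)
DFKPTX@3: {T} ∪ {C} = {C,T} (union, +1)
DFKPTXY@3: {C,T} ∩ {T} = {T} (intersection, +0)
per-site changes: [3, 1, 2, 2]; total = 8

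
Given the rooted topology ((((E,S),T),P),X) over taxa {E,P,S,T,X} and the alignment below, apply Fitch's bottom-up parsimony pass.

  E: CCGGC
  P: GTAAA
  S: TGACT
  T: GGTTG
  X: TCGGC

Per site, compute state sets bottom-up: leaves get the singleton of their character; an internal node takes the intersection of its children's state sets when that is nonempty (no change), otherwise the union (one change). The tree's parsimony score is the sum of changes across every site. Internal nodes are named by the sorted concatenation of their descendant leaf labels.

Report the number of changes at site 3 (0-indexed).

site 0, node ES: E={C} ∪ S={T} → {C,T} (+1)
site 0, node EST: ES={C,T} ∪ T={G} → {C,G,T} (+1)
site 0, node EPST: EST={C,G,T} ∩ P={G} → {G} (+0)
site 0, node EPSTX: EPST={G} ∪ X={T} → {G,T} (+1)
site 1, node ES: E={C} ∪ S={G} → {C,G} (+1)
site 1, node EST: ES={C,G} ∩ T={G} → {G} (+0)
site 1, node EPST: EST={G} ∪ P={T} → {G,T} (+1)
site 1, node EPSTX: EPST={G,T} ∪ X={C} → {C,G,T} (+1)
site 2, node ES: E={G} ∪ S={A} → {A,G} (+1)
site 2, node EST: ES={A,G} ∪ T={T} → {A,G,T} (+1)
site 2, node EPST: EST={A,G,T} ∩ P={A} → {A} (+0)
site 2, node EPSTX: EPST={A} ∪ X={G} → {A,G} (+1)
site 3, node ES: E={G} ∪ S={C} → {C,G} (+1)
site 3, node EST: ES={C,G} ∪ T={T} → {C,G,T} (+1)
site 3, node EPST: EST={C,G,T} ∪ P={A} → {A,C,G,T} (+1)
site 3, node EPSTX: EPST={A,C,G,T} ∩ X={G} → {G} (+0)
site 4, node ES: E={C} ∪ S={T} → {C,T} (+1)
site 4, node EST: ES={C,T} ∪ T={G} → {C,G,T} (+1)
site 4, node EPST: EST={C,G,T} ∪ P={A} → {A,C,G,T} (+1)
site 4, node EPSTX: EPST={A,C,G,T} ∩ X={C} → {C} (+0)
per-site changes: [3, 3, 3, 3, 3]; total = 15

3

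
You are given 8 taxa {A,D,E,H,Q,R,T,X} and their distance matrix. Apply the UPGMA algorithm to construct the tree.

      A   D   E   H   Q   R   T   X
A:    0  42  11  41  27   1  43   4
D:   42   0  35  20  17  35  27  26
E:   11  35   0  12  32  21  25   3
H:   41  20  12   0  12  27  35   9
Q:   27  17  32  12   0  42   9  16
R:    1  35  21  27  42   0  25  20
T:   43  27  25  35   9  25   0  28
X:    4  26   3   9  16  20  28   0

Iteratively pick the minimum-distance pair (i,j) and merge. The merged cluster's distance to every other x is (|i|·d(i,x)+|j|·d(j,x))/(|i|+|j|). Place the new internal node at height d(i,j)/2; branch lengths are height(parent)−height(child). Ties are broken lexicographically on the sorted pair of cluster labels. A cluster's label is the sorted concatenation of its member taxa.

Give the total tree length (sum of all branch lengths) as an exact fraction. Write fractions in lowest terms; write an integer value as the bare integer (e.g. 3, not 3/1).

1. join A+R (d=1) ⇒ AR; edges |A|=1/2, |R|=1/2
  updated: d(AR,D)=77/2, d(AR,E)=16, d(AR,H)=34, d(AR,Q)=69/2, d(AR,T)=34, d(AR,X)=12
2. join E+X (d=3) ⇒ EX; edges |E|=3/2, |X|=3/2
  updated: d(AR,EX)=14, d(D,EX)=61/2, d(EX,H)=21/2, d(EX,Q)=24, d(EX,T)=53/2
3. join Q+T (d=9) ⇒ QT; edges |Q|=9/2, |T|=9/2
  updated: d(AR,QT)=137/4, d(D,QT)=22, d(EX,QT)=101/4, d(H,QT)=47/2
4. join EX+H (d=21/2) ⇒ EHX; edges |EX|=15/4, |H|=21/4
  updated: d(AR,EHX)=62/3, d(D,EHX)=27, d(EHX,QT)=74/3
5. join AR+EHX (d=62/3) ⇒ AEHRX; edges |AR|=59/6, |EHX|=61/12
  updated: d(AEHRX,D)=158/5, d(AEHRX,QT)=57/2
6. join D+QT (d=22) ⇒ DQT; edges |D|=11, |QT|=13/2
  updated: d(AEHRX,DQT)=443/15
7. join AEHRX+DQT (d=443/15) ⇒ ADEHQRTX; edges |AEHRX|=133/30, |DQT|=113/30
final tree: (((A:1/2,R:1/2):59/6,((E:3/2,X:3/2):15/4,H:21/4):61/12):133/30,(D:11,(Q:9/2,T:9/2):13/2):113/30)
total length: 3757/60

3757/60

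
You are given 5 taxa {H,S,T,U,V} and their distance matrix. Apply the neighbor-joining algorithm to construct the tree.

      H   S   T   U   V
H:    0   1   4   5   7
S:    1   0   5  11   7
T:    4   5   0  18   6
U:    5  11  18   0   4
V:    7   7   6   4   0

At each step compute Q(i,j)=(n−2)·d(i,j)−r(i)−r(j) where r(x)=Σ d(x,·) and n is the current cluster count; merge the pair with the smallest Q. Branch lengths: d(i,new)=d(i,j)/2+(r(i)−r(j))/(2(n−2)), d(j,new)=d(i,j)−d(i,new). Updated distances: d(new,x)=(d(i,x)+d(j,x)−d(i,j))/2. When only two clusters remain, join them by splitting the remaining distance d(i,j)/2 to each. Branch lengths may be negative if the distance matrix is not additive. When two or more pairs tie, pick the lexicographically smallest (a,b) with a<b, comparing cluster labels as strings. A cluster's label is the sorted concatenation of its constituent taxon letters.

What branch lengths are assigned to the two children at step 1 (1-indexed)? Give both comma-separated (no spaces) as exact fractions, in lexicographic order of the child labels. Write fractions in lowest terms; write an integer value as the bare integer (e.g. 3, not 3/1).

step 1: merge (U,V) at d=4, Q=-50; branch lengths U→13/3, V→-1/3; new cluster UV
  updated: d(H,UV)=4, d(S,UV)=7, d(T,UV)=10
step 2: merge (H,UV) at d=4, Q=-22; branch lengths H→-1, UV→5; new cluster HUV
  updated: d(HUV,S)=2, d(HUV,T)=5
step 3: merge (HUV,S) at d=2, Q=-12; branch lengths HUV→1, S→1; new cluster HSUV
  updated: d(HSUV,T)=4
step 4: merge (HSUV,T) at d=4; branch lengths HSUV→2, T→2; new cluster HSTUV
final tree: (((H:-1,(U:13/3,V:-1/3):5):1,S:1):2,T:2)
total length: 14

13/3,-1/3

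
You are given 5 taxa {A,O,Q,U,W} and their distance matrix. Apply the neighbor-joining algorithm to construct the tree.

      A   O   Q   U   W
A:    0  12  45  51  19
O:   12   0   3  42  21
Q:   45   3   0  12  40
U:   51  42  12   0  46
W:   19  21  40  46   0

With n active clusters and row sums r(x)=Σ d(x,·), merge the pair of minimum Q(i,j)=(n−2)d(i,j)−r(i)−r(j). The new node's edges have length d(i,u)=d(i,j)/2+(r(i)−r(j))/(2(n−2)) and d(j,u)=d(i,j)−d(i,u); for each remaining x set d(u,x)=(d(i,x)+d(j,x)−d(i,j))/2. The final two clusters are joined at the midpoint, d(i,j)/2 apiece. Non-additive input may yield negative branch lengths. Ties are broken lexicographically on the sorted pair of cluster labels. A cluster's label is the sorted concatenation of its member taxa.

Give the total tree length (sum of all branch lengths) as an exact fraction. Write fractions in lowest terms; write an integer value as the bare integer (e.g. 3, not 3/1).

231/4

iteration 1: select Q,U (d=12, Q=-215); attach at lengths (-5/2, 29/2); label the merged cluster QU
  updated: d(A,QU)=42, d(O,QU)=33/2, d(QU,W)=37
iteration 2: select A,W (d=19, Q=-112); attach at lengths (17/2, 21/2); label the merged cluster AW
  updated: d(AW,O)=7, d(AW,QU)=30
iteration 3: select AW,O (d=7, Q=-107/2); attach at lengths (41/4, -13/4); label the merged cluster AOW
  updated: d(AOW,QU)=79/4
iteration 4: select AOW,QU (d=79/4); attach at lengths (79/8, 79/8); label the merged cluster AOQUW
final tree: (((A:17/2,W:21/2):41/4,O:-13/4):79/8,(Q:-5/2,U:29/2):79/8)
total length: 231/4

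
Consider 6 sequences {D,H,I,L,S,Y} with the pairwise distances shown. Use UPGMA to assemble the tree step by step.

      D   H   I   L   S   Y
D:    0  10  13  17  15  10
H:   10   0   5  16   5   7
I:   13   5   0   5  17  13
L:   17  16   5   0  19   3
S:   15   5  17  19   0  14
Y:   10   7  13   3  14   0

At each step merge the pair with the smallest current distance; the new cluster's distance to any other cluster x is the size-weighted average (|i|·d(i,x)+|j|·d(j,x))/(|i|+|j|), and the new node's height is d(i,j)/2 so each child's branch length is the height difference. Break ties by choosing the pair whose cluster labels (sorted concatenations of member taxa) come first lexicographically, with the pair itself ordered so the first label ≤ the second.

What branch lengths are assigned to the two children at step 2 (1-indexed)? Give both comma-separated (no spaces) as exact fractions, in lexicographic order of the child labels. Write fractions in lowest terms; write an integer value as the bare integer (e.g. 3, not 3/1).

5/2,5/2

1. join L+Y (d=3) ⇒ LY; edges |L|=3/2, |Y|=3/2
  updated: d(D,LY)=27/2, d(H,LY)=23/2, d(I,LY)=9, d(LY,S)=33/2
2. join H+I (d=5) ⇒ HI; edges |H|=5/2, |I|=5/2
  updated: d(D,HI)=23/2, d(HI,LY)=41/4, d(HI,S)=11
3. join HI+LY (d=41/4) ⇒ HILY; edges |HI|=21/8, |LY|=29/8
  updated: d(D,HILY)=25/2, d(HILY,S)=55/4
4. join D+HILY (d=25/2) ⇒ DHILY; edges |D|=25/4, |HILY|=9/8
  updated: d(DHILY,S)=14
5. join DHILY+S (d=14) ⇒ DHILSY; edges |DHILY|=3/4, |S|=7
final tree: ((D:25/4,((H:5/2,I:5/2):21/8,(L:3/2,Y:3/2):29/8):9/8):3/4,S:7)
total length: 235/8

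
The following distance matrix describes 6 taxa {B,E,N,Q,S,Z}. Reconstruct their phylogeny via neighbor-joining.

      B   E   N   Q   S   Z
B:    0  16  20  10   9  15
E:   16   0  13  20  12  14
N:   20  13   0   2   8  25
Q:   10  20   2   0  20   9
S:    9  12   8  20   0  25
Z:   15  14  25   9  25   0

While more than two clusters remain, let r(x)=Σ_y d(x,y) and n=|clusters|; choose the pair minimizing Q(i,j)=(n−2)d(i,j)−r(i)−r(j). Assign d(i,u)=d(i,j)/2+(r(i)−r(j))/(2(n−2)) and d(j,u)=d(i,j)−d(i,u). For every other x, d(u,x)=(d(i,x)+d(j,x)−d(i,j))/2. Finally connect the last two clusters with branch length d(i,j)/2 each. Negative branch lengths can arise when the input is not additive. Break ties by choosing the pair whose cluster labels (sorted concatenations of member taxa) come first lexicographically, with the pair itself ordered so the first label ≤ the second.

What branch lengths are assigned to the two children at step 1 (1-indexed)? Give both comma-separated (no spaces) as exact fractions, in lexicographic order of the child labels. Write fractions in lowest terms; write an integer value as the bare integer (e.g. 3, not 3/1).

step 1: merge (N,Q) at d=2, Q=-121; branch lengths N→15/8, Q→1/8; new cluster NQ
  updated: d(B,NQ)=14, d(E,NQ)=31/2, d(NQ,S)=13, d(NQ,Z)=16
step 2: merge (B,S) at d=9, Q=-86; branch lengths B→11/3, S→16/3; new cluster BS
  updated: d(BS,E)=19/2, d(BS,NQ)=9, d(BS,Z)=31/2
step 3: merge (BS,NQ) at d=9, Q=-113/2; branch lengths BS→23/8, NQ→49/8; new cluster BNQS
  updated: d(BNQS,E)=8, d(BNQS,Z)=45/4
step 4: merge (BNQS,E) at d=8, Q=-133/4; branch lengths BNQS→21/8, E→43/8; new cluster BENQS
  updated: d(BENQS,Z)=69/8
step 5: merge (BENQS,Z) at d=69/8; branch lengths BENQS→69/16, Z→69/16; new cluster BENQSZ
final tree: ((((B:11/3,S:16/3):23/8,(N:15/8,Q:1/8):49/8):21/8,E:43/8):69/16,Z:69/16)
total length: 293/8

15/8,1/8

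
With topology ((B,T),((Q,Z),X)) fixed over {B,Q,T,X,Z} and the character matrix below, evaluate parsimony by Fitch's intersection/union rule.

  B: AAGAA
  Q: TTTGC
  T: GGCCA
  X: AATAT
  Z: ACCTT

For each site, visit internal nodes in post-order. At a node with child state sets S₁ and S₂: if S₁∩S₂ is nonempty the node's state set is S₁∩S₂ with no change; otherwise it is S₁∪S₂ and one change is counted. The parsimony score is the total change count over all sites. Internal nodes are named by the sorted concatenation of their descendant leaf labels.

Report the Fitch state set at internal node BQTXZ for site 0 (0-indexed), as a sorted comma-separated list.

A

BT@0: {A} ∪ {G} = {A,G} (union, +1)
QZ@0: {T} ∪ {A} = {A,T} (union, +1)
QXZ@0: {A,T} ∩ {A} = {A} (intersection, +0)
BQTXZ@0: {A,G} ∩ {A} = {A} (intersection, +0)
BT@1: {A} ∪ {G} = {A,G} (union, +1)
QZ@1: {T} ∪ {C} = {C,T} (union, +1)
QXZ@1: {C,T} ∪ {A} = {A,C,T} (union, +1)
BQTXZ@1: {A,G} ∩ {A,C,T} = {A} (intersection, +0)
BT@2: {G} ∪ {C} = {C,G} (union, +1)
QZ@2: {T} ∪ {C} = {C,T} (union, +1)
QXZ@2: {C,T} ∩ {T} = {T} (intersection, +0)
BQTXZ@2: {C,G} ∪ {T} = {C,G,T} (union, +1)
BT@3: {A} ∪ {C} = {A,C} (union, +1)
QZ@3: {G} ∪ {T} = {G,T} (union, +1)
QXZ@3: {G,T} ∪ {A} = {A,G,T} (union, +1)
BQTXZ@3: {A,C} ∩ {A,G,T} = {A} (intersection, +0)
BT@4: {A} ∩ {A} = {A} (intersection, +0)
QZ@4: {C} ∪ {T} = {C,T} (union, +1)
QXZ@4: {C,T} ∩ {T} = {T} (intersection, +0)
BQTXZ@4: {A} ∪ {T} = {A,T} (union, +1)
per-site changes: [2, 3, 3, 3, 2]; total = 13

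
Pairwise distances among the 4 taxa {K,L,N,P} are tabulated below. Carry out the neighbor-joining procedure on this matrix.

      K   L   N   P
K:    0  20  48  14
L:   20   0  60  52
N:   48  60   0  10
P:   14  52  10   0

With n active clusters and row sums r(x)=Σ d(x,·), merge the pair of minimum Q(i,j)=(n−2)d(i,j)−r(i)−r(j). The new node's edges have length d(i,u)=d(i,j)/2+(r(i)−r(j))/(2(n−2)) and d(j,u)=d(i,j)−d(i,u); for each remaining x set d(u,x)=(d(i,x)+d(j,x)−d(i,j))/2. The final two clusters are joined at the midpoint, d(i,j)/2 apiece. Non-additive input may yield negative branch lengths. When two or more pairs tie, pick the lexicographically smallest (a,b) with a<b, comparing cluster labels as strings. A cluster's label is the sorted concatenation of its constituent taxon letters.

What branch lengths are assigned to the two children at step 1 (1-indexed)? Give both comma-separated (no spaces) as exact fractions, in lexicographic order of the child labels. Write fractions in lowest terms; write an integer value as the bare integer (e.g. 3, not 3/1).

-5/2,45/2

step 1: merge (K,L) at d=20, Q=-174; branch lengths K→-5/2, L→45/2; new cluster KL
  updated: d(KL,N)=44, d(KL,P)=23
step 2: merge (KL,N) at d=44, Q=-77; branch lengths KL→57/2, N→31/2; new cluster KLN
  updated: d(KLN,P)=-11/2
step 3: merge (KLN,P) at d=-11/2; branch lengths KLN→-11/4, P→-11/4; new cluster KLNP
final tree: (((K:-5/2,L:45/2):57/2,N:31/2):-11/4,P:-11/4)
total length: 117/2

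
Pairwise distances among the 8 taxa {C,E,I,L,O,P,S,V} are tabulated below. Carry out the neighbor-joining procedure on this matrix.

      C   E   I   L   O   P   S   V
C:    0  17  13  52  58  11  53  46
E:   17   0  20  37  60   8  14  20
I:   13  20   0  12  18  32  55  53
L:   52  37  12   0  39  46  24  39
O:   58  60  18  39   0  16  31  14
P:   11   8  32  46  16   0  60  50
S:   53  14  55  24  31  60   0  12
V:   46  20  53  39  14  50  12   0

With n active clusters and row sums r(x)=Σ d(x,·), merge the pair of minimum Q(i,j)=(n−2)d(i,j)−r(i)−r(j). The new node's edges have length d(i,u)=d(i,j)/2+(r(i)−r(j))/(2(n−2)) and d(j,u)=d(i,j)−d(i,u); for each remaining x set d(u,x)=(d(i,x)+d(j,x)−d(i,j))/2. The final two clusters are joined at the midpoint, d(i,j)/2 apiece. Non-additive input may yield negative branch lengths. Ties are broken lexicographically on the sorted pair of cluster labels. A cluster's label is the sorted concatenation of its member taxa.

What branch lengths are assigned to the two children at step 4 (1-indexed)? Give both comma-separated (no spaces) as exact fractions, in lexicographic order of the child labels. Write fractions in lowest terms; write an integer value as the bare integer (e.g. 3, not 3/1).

115/16,179/16

1. join S+V (d=12, Q=-411) ⇒ SV; edges |S|=29/4, |V|=19/4
  updated: d(C,SV)=87/2, d(E,SV)=11, d(I,SV)=48, d(L,SV)=51/2, d(O,SV)=33/2, d(P,SV)=49
2. join O+SV (d=33/2, Q=-637/2) ⇒ OSV; edges |O|=193/20, |SV|=137/20
  updated: d(C,OSV)=85/2, d(E,OSV)=109/4, d(I,OSV)=99/4, d(L,OSV)=24, d(OSV,P)=97/4
3. join I+L (d=12, Q=-899/4) ⇒ IL; edges |I|=-85/32, |L|=469/32
  updated: d(C,IL)=53/2, d(E,IL)=45/2, d(IL,OSV)=147/8, d(IL,P)=33
4. join IL+OSV (d=147/8, Q=-1261/8) ⇒ ILOSV; edges |IL|=115/16, |OSV|=179/16
  updated: d(C,ILOSV)=405/16, d(E,ILOSV)=251/16, d(ILOSV,P)=311/16
5. join C+P (d=11, Q=-279/4) ⇒ CP; edges |C|=295/32, |P|=57/32
  updated: d(CP,E)=7, d(CP,ILOSV)=135/8
6. join CP+E (d=7, Q=-633/16) ⇒ CEP; edges |CP|=131/32, |E|=93/32
  updated: d(CEP,ILOSV)=409/32
7. join CEP+ILOSV (d=409/32) ⇒ CEILOPSV; edges |CEP|=409/64, |ILOSV|=409/64
final tree: (((C:295/32,P:57/32):131/32,E:93/32):409/64,((I:-85/32,L:469/32):115/16,(O:193/20,(S:29/4,V:19/4):137/20):179/16):409/64)
total length: 2869/32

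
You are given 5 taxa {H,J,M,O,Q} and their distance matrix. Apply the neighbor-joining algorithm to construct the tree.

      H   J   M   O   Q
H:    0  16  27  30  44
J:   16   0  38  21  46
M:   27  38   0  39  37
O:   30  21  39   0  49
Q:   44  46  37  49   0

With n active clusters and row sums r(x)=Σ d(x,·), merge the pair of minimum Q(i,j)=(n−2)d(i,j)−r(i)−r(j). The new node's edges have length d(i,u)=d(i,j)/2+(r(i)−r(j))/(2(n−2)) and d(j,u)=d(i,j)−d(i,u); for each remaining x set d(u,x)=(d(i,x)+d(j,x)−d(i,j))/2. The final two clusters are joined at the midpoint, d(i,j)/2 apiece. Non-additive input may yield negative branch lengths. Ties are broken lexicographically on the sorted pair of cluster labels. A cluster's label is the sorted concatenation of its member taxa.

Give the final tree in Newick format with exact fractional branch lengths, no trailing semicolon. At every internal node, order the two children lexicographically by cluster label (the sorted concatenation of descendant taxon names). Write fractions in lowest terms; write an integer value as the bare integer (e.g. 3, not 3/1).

step 1: merge (M,Q) at d=37, Q=-206; branch lengths M→38/3, Q→73/3; new cluster MQ
  updated: d(H,MQ)=17, d(J,MQ)=47/2, d(MQ,O)=51/2
step 2: merge (H,MQ) at d=17, Q=-95; branch lengths H→31/4, MQ→37/4; new cluster HMQ
  updated: d(HMQ,J)=45/4, d(HMQ,O)=77/4
step 3: merge (HMQ,J) at d=45/4, Q=-103/2; branch lengths HMQ→19/4, J→13/2; new cluster HJMQ
  updated: d(HJMQ,O)=29/2
step 4: merge (HJMQ,O) at d=29/2; branch lengths HJMQ→29/4, O→29/4; new cluster HJMOQ
final tree: (((H:31/4,(M:38/3,Q:73/3):37/4):19/4,J:13/2):29/4,O:29/4)
total length: 319/4

(((H:31/4,(M:38/3,Q:73/3):37/4):19/4,J:13/2):29/4,O:29/4)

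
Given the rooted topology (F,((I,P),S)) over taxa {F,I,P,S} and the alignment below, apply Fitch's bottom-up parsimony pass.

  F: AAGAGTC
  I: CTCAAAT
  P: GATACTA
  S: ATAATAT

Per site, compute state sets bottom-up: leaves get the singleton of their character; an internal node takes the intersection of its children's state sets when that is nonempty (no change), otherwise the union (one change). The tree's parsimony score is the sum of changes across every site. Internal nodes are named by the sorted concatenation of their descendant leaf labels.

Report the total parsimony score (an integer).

site 0, node IP: I={C} ∪ P={G} → {C,G} (+1)
site 0, node IPS: IP={C,G} ∪ S={A} → {A,C,G} (+1)
site 0, node FIPS: F={A} ∩ IPS={A,C,G} → {A} (+0)
site 1, node IP: I={T} ∪ P={A} → {A,T} (+1)
site 1, node IPS: IP={A,T} ∩ S={T} → {T} (+0)
site 1, node FIPS: F={A} ∪ IPS={T} → {A,T} (+1)
site 2, node IP: I={C} ∪ P={T} → {C,T} (+1)
site 2, node IPS: IP={C,T} ∪ S={A} → {A,C,T} (+1)
site 2, node FIPS: F={G} ∪ IPS={A,C,T} → {A,C,G,T} (+1)
site 3, node IP: I={A} ∩ P={A} → {A} (+0)
site 3, node IPS: IP={A} ∩ S={A} → {A} (+0)
site 3, node FIPS: F={A} ∩ IPS={A} → {A} (+0)
site 4, node IP: I={A} ∪ P={C} → {A,C} (+1)
site 4, node IPS: IP={A,C} ∪ S={T} → {A,C,T} (+1)
site 4, node FIPS: F={G} ∪ IPS={A,C,T} → {A,C,G,T} (+1)
site 5, node IP: I={A} ∪ P={T} → {A,T} (+1)
site 5, node IPS: IP={A,T} ∩ S={A} → {A} (+0)
site 5, node FIPS: F={T} ∪ IPS={A} → {A,T} (+1)
site 6, node IP: I={T} ∪ P={A} → {A,T} (+1)
site 6, node IPS: IP={A,T} ∩ S={T} → {T} (+0)
site 6, node FIPS: F={C} ∪ IPS={T} → {C,T} (+1)
per-site changes: [2, 2, 3, 0, 3, 2, 2]; total = 14

14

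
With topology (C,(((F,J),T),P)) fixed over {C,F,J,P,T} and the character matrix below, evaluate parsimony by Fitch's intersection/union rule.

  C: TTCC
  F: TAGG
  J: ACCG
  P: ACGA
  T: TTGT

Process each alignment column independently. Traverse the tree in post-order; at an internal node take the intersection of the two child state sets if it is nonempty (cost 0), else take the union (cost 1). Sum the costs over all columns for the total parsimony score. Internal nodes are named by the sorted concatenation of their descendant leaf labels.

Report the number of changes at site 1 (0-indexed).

3

[col 0] FJ: children F:{T}, J:{A} ∪→ {A,T}; cost 1
[col 0] FJT: children FJ:{A,T}, T:{T} ∩→ {T}; cost 0
[col 0] FJPT: children FJT:{T}, P:{A} ∪→ {A,T}; cost 1
[col 0] CFJPT: children C:{T}, FJPT:{A,T} ∩→ {T}; cost 0
[col 1] FJ: children F:{A}, J:{C} ∪→ {A,C}; cost 1
[col 1] FJT: children FJ:{A,C}, T:{T} ∪→ {A,C,T}; cost 1
[col 1] FJPT: children FJT:{A,C,T}, P:{C} ∩→ {C}; cost 0
[col 1] CFJPT: children C:{T}, FJPT:{C} ∪→ {C,T}; cost 1
[col 2] FJ: children F:{G}, J:{C} ∪→ {C,G}; cost 1
[col 2] FJT: children FJ:{C,G}, T:{G} ∩→ {G}; cost 0
[col 2] FJPT: children FJT:{G}, P:{G} ∩→ {G}; cost 0
[col 2] CFJPT: children C:{C}, FJPT:{G} ∪→ {C,G}; cost 1
[col 3] FJ: children F:{G}, J:{G} ∩→ {G}; cost 0
[col 3] FJT: children FJ:{G}, T:{T} ∪→ {G,T}; cost 1
[col 3] FJPT: children FJT:{G,T}, P:{A} ∪→ {A,G,T}; cost 1
[col 3] CFJPT: children C:{C}, FJPT:{A,G,T} ∪→ {A,C,G,T}; cost 1
per-site changes: [2, 3, 2, 3]; total = 10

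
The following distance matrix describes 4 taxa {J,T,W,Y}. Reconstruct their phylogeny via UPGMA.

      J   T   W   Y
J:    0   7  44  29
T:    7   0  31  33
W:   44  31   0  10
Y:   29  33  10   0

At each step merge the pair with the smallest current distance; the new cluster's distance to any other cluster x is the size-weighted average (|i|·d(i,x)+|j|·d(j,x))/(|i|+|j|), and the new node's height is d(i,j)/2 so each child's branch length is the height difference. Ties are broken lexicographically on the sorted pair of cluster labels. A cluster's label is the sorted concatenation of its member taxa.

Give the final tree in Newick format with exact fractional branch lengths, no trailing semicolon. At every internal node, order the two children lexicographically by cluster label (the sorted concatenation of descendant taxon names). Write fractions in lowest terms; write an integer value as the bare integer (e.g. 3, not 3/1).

iteration 1: select J,T (d=7); attach at lengths (7/2, 7/2); label the merged cluster JT
  updated: d(JT,W)=75/2, d(JT,Y)=31
iteration 2: select W,Y (d=10); attach at lengths (5, 5); label the merged cluster WY
  updated: d(JT,WY)=137/4
iteration 3: select JT,WY (d=137/4); attach at lengths (109/8, 97/8); label the merged cluster JTWY
final tree: ((J:7/2,T:7/2):109/8,(W:5,Y:5):97/8)
total length: 171/4

((J:7/2,T:7/2):109/8,(W:5,Y:5):97/8)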